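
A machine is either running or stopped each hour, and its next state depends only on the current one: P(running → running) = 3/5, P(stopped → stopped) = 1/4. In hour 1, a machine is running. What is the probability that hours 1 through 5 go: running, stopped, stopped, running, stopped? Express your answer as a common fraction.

Hour 1 is given. For each transition, use the conditional probability from the current state:
P(stopped | running) = 2/5; P(stopped | stopped) = 1/4; P(running | stopped) = 3/4; P(stopped | running) = 2/5.
P = 2/5 × 1/4 × 3/4 × 2/5 = 12/400 = 3/100.

3/100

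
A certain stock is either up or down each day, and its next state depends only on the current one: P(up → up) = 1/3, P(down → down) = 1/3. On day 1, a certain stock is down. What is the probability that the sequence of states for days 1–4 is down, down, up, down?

4/27

Day 1 is given. For each transition, use the conditional probability from the current state:
P(down | down) = 1/3; P(up | down) = 2/3; P(down | up) = 2/3.
P = 1/3 × 2/3 × 2/3 = 4/27.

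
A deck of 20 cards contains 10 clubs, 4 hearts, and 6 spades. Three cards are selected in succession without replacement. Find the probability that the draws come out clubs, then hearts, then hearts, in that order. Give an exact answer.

Each draw changes the counts, so multiply the conditional probabilities along the sequence:
P = 10/20 × 4/19 × 3/18 = 120/6840 = 1/57.

1/57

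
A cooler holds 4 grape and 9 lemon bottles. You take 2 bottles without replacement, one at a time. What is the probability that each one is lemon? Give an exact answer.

6/13

P(every draw is lemon) = 9/13 × 8/12 = 72/156 = 6/13.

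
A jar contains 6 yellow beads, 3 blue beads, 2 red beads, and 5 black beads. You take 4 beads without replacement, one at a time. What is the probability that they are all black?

1/364

P = 5/16 × 4/15 × 3/14 × 2/13 = 120/43680 = 1/364.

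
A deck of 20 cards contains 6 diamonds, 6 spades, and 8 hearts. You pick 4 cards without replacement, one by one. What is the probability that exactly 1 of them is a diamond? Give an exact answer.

728/1615

One ordering (a diamond drawn first) has probability 6/20 × 14/19 × 13/18 × 12/17 = 13104/116280 = 182/1615.
There are C(4,1) = 4 such orderings, each equally likely, so P = 4 × 182/1615 = 728/1615.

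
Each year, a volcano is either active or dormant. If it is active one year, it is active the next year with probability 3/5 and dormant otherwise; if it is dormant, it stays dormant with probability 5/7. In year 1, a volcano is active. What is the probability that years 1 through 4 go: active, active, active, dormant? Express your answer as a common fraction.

Year 1 is given. For each transition, use the conditional probability from the current state:
P(active | active) = 3/5; P(active | active) = 3/5; P(dormant | active) = 2/5.
P = 3/5 × 3/5 × 2/5 = 18/125.

18/125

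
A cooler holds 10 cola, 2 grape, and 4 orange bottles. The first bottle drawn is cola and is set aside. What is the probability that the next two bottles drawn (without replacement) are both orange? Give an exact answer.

With the first bottle removed, 4 orange remain out of 15.
P = 4/15 × 3/14 = 12/210 = 2/35.

2/35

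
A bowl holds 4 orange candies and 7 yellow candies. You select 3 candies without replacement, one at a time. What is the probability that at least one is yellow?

161/165

P(no yellow) = 4/11 × 3/10 × 2/9 = 24/990 = 4/165.
P(at least one) = 1 − 4/165 = 161/165.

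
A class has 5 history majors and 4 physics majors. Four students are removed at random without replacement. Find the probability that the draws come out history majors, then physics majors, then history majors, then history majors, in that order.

Chain rule:
P = 5/9 × 4/8 × 4/7 × 3/6 = 240/3024 = 5/63.

5/63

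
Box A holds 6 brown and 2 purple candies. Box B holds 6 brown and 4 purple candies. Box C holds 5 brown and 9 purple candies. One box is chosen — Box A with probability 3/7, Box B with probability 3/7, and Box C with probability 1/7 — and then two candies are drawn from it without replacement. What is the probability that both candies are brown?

From Box A: P(both brown) = (6/8)(5/7) = 15/28.
From Box B: P(both brown) = (6/10)(5/9) = 1/3.
From Box C: P(both brown) = (5/14)(4/13) = 10/91.
Total probability = (3/7)(15/28) + (3/7)(1/3) + (1/7)(10/91) = 989/2548.

989/2548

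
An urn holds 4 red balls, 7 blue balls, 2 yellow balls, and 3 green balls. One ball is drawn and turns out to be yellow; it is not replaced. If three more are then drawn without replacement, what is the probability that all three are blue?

1/13

After the first draw, 7 of the remaining 15 balls are blue.
P = 7/15 × 6/14 × 5/13 = 210/2730 = 1/13.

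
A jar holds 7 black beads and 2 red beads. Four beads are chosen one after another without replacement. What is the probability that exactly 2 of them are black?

One ordering (black drawn first) has probability 7/9 × 6/8 × 2/7 × 1/6 = 84/3024 = 1/36.
There are C(4,2) = 6 such orderings, each equally likely, so P = 6 × 1/36 = 1/6.

1/6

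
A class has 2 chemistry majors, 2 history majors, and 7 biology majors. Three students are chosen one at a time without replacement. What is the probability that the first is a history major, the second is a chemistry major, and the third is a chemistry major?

Each draw changes the counts, so multiply the conditional probabilities along the sequence:
P = 2/11 × 2/10 × 1/9 = 4/990 = 2/495.

2/495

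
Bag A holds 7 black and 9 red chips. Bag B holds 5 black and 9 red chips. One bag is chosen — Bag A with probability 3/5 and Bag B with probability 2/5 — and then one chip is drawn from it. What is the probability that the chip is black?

From Bag A: P(black) = 7/16.
From Bag B: P(black) = 5/14.
Total probability = (3/5)(7/16) + (2/5)(5/14) = 227/560.

227/560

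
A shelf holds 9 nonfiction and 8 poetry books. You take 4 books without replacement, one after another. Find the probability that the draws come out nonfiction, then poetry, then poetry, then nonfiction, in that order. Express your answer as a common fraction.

Each draw changes the counts, so multiply the conditional probabilities along the sequence:
P = 9/17 × 8/16 × 7/15 × 8/14 = 4032/57120 = 6/85.

6/85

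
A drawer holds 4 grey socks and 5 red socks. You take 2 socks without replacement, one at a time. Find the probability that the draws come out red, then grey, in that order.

5/18

Multiply the probability of each draw given the previous ones:
P = 5/9 × 4/8 = 20/72 = 5/18.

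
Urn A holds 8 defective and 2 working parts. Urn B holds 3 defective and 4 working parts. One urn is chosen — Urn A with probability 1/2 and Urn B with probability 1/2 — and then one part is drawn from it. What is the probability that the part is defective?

From Urn A: P(defective) = 8/10.
From Urn B: P(defective) = 3/7.
Total probability = (1/2)(8/10) + (1/2)(3/7) = 43/70.

43/70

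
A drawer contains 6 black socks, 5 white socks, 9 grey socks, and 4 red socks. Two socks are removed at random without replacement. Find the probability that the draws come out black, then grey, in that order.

9/92

Chain rule:
P = 6/24 × 9/23 = 54/552 = 9/92.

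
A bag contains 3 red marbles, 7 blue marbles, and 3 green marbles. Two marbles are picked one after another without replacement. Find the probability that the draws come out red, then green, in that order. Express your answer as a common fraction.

Multiply the probability of each draw given the previous ones:
P = 3/13 × 3/12 = 9/156 = 3/52.

3/52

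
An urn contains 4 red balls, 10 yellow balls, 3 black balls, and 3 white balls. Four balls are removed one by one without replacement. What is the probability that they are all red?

P = 4/20 × 3/19 × 2/18 × 1/17 = 24/116280 = 1/4845.

1/4845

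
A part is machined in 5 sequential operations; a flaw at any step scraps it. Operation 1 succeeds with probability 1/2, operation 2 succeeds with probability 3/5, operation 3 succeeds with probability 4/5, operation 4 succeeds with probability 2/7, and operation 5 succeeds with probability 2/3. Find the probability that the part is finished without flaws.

The events are sequential, so multiply the conditional probabilities:
P = 1/2 × 3/5 × 4/5 × 2/7 × 2/3 = 48/1050 = 8/175.

8/175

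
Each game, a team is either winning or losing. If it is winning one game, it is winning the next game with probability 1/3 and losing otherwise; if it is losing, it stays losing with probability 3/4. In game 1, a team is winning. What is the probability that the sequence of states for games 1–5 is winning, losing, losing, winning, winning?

Game 1 is given. For each transition, use the conditional probability from the current state:
P(losing | winning) = 2/3; P(losing | losing) = 3/4; P(winning | losing) = 1/4; P(winning | winning) = 1/3.
P = 2/3 × 3/4 × 1/4 × 1/3 = 6/144 = 1/24.

1/24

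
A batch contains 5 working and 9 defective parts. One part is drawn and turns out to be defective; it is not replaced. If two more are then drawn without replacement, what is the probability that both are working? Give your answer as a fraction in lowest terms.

5/39

With the first part removed, 5 working remain out of 13.
P = 5/13 × 4/12 = 20/156 = 5/39.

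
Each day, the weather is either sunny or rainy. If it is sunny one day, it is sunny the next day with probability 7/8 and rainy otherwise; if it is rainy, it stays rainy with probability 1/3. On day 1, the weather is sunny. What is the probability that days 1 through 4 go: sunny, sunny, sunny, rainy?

Day 1 is given. For each transition, use the conditional probability from the current state:
P(sunny | sunny) = 7/8; P(sunny | sunny) = 7/8; P(rainy | sunny) = 1/8.
P = 7/8 × 7/8 × 1/8 = 49/512.

49/512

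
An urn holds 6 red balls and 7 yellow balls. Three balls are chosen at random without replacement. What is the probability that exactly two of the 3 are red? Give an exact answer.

105/286

One ordering (red drawn first) has probability 6/13 × 5/12 × 7/11 = 210/1716 = 35/286.
There are C(3,2) = 3 such orderings, each equally likely, so P = 3 × 35/286 = 105/286.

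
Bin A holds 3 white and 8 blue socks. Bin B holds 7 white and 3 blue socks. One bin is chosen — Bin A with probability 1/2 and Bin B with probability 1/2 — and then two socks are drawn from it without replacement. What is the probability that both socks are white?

43/165

From Bin A: P(both white) = (3/11)(2/10) = 3/55.
From Bin B: P(both white) = (7/10)(6/9) = 7/15.
Total probability = (1/2)(3/55) + (1/2)(7/15) = 43/165.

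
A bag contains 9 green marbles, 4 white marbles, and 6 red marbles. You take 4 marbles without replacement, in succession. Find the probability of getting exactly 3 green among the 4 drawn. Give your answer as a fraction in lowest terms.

One ordering (green drawn first) has probability 9/19 × 8/18 × 7/17 × 10/16 = 5040/93024 = 35/646.
There are C(4,3) = 4 such orderings, each equally likely, so P = 4 × 35/646 = 70/323.

70/323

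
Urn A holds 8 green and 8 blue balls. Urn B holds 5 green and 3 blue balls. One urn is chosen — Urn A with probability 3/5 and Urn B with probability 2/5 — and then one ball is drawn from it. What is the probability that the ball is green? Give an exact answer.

11/20

From Urn A: P(green) = 8/16.
From Urn B: P(green) = 5/8.
Total probability = (3/5)(8/16) + (2/5)(5/8) = 11/20.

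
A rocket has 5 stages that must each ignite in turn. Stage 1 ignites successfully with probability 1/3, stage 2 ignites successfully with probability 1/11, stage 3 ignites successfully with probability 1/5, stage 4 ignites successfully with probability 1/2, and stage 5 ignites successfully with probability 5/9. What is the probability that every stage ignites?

Each stage is reached only if all earlier stages succeed, so
P = 1/3 × 1/11 × 1/5 × 1/2 × 5/9 = 5/2970 = 1/594.

1/594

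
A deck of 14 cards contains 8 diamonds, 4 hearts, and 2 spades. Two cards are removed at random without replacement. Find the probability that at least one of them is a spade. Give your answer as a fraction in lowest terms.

P(no spades) = 12/14 × 11/13 = 132/182 = 66/91.
P(at least one) = 1 − 66/91 = 25/91.

25/91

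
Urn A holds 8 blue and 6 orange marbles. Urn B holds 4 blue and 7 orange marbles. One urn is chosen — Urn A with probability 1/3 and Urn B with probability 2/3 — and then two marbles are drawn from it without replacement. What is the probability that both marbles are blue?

From Urn A: P(both blue) = (8/14)(7/13) = 4/13.
From Urn B: P(both blue) = (4/11)(3/10) = 6/55.
Total probability = (1/3)(4/13) + (2/3)(6/55) = 376/2145.

376/2145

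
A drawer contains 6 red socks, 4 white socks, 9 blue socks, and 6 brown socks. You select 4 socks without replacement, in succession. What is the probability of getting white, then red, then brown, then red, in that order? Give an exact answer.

Each draw changes the counts, so multiply the conditional probabilities along the sequence:
P = 4/25 × 6/24 × 6/23 × 5/22 = 720/303600 = 3/1265.

3/1265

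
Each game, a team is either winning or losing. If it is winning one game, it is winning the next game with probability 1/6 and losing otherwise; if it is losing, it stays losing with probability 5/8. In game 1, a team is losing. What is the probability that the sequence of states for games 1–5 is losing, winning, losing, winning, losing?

25/256

Game 1 is given. For each transition, use the conditional probability from the current state:
P(winning | losing) = 3/8; P(losing | winning) = 5/6; P(winning | losing) = 3/8; P(losing | winning) = 5/6.
P = 3/8 × 5/6 × 3/8 × 5/6 = 225/2304 = 25/256.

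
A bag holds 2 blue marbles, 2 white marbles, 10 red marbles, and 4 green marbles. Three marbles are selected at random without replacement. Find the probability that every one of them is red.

P = 10/18 × 9/17 × 8/16 = 720/4896 = 5/34.

5/34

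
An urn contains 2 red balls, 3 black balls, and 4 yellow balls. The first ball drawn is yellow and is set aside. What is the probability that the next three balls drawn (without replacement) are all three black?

1/56

With the first ball removed, 3 black remain out of 8.
P = 3/8 × 2/7 × 1/6 = 6/336 = 1/56.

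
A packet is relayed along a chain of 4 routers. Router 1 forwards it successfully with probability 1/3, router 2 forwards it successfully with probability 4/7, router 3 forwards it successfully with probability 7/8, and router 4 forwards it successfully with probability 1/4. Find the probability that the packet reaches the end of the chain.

1/24

The events are sequential, so multiply the conditional probabilities:
P = 1/3 × 4/7 × 7/8 × 1/4 = 28/672 = 1/24.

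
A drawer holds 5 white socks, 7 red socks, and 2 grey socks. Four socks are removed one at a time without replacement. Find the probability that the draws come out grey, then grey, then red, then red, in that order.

1/286

Each draw changes the counts, so multiply the conditional probabilities along the sequence:
P = 2/14 × 1/13 × 7/12 × 6/11 = 84/24024 = 1/286.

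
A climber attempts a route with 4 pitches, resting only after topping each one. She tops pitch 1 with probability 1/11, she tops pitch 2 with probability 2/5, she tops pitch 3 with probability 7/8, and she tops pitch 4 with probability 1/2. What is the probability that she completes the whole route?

Multiplying along the chain,
P = 1/11 × 2/5 × 7/8 × 1/2 = 14/880 = 7/440.

7/440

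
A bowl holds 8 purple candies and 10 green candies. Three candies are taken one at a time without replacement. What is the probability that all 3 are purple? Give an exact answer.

7/102

P(all purple) = 8/18 × 7/17 × 6/16 = 336/4896 = 7/102.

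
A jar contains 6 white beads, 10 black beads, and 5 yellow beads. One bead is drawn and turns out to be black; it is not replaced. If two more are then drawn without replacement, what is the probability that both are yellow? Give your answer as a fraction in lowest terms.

After the first draw, 5 of the remaining 20 beads are yellow.
P = 5/20 × 4/19 = 20/380 = 1/19.

1/19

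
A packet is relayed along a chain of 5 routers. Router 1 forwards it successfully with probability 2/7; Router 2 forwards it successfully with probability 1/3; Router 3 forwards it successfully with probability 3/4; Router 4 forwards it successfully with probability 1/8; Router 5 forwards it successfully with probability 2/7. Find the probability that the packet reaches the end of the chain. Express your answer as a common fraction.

1/392

Each stage is reached only if all earlier stages succeed, so
P = 2/7 × 1/3 × 3/4 × 1/8 × 2/7 = 12/4704 = 1/392.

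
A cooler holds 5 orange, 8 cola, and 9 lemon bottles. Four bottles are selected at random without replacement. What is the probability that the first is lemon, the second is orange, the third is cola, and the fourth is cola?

3/209

Multiply the probability of each draw given the previous ones:
P = 9/22 × 5/21 × 8/20 × 7/19 = 2520/175560 = 3/209.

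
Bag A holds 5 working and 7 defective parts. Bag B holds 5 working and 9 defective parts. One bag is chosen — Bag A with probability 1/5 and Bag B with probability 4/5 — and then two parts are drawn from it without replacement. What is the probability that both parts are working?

355/3003

From Bag A: P(both working) = (5/12)(4/11) = 5/33.
From Bag B: P(both working) = (5/14)(4/13) = 10/91.
Total probability = (1/5)(5/33) + (4/5)(10/91) = 355/3003.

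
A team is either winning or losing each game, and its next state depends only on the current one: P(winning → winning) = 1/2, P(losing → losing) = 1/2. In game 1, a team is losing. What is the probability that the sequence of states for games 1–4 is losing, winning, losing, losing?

1/8

Game 1 is given. For each transition, use the conditional probability from the current state:
P(winning | losing) = 1/2; P(losing | winning) = 1/2; P(losing | losing) = 1/2.
P = 1/2 × 1/2 × 1/2 = 1/8.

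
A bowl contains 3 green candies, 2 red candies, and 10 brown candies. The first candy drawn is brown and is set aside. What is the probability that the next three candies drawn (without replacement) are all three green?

1/364

After the first draw, 3 of the remaining 14 candies are green.
P = 3/14 × 2/13 × 1/12 = 6/2184 = 1/364.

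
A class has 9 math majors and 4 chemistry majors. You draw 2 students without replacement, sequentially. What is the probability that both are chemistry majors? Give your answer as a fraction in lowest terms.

1/13

P(every draw is a chemistry major) = 4/13 × 3/12 = 12/156 = 1/13.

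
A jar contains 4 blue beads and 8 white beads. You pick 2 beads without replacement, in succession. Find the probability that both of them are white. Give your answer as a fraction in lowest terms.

14/33

P(all white) = 8/12 × 7/11 = 56/132 = 14/33.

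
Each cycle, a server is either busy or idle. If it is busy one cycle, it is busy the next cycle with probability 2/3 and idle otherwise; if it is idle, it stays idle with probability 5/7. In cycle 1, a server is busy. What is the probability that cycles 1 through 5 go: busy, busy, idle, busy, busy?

8/189

Cycle 1 is given. For each transition, use the conditional probability from the current state:
P(busy | busy) = 2/3; P(idle | busy) = 1/3; P(busy | idle) = 2/7; P(busy | busy) = 2/3.
P = 2/3 × 1/3 × 2/7 × 2/3 = 8/189.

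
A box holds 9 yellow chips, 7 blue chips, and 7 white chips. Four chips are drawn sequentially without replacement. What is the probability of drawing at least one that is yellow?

102/115

P(no yellow) = 14/23 × 13/22 × 12/21 × 11/20 = 24024/212520 = 13/115.
P(at least one) = 1 − 13/115 = 102/115.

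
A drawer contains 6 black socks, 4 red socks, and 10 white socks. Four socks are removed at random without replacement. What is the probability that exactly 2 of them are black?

91/323

One ordering (black drawn first) has probability 6/20 × 5/19 × 14/18 × 13/17 = 5460/116280 = 91/1938.
There are C(4,2) = 6 such orderings, each equally likely, so P = 6 × 91/1938 = 91/323.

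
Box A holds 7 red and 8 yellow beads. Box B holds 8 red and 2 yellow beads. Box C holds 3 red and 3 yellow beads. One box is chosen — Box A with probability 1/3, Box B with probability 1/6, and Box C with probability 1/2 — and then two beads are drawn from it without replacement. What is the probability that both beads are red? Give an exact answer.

From Box A: P(both red) = (7/15)(6/14) = 1/5.
From Box B: P(both red) = (8/10)(7/9) = 28/45.
From Box C: P(both red) = (3/6)(2/5) = 1/5.
Total probability = (1/3)(1/5) + (1/6)(28/45) + (1/2)(1/5) = 73/270.

73/270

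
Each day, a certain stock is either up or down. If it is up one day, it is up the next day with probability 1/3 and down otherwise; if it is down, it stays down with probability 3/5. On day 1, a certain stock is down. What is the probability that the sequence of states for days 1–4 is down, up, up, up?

2/45

Day 1 is given. For each transition, use the conditional probability from the current state:
P(up | down) = 2/5; P(up | up) = 1/3; P(up | up) = 1/3.
P = 2/5 × 1/3 × 1/3 = 2/45.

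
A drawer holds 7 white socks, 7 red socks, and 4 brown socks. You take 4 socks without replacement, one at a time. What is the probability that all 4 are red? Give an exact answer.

P(every draw is red) = 7/18 × 6/17 × 5/16 × 4/15 = 840/73440 = 7/612.

7/612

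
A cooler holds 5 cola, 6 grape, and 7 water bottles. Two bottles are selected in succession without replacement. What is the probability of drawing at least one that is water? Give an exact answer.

P(no water) = 11/18 × 10/17 = 110/306 = 55/153.
P(at least one) = 1 − 55/153 = 98/153.

98/153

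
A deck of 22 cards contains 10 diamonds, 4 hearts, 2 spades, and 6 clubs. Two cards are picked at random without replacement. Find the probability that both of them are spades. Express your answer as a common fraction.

1/231

P(all spades) = 2/22 × 1/21 = 2/462 = 1/231.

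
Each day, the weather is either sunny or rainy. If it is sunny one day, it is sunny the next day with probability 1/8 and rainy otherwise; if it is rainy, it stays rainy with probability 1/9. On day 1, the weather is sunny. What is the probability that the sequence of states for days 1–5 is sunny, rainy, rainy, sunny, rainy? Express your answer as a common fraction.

Day 1 is given. For each transition, use the conditional probability from the current state:
P(rainy | sunny) = 7/8; P(rainy | rainy) = 1/9; P(sunny | rainy) = 8/9; P(rainy | sunny) = 7/8.
P = 7/8 × 1/9 × 8/9 × 7/8 = 392/5184 = 49/648.

49/648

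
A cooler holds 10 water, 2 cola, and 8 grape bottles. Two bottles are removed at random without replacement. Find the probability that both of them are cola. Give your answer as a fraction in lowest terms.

1/190

P(every draw is cola) = 2/20 × 1/19 = 2/380 = 1/190.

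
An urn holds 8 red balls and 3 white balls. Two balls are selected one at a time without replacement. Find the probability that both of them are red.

28/55

P = 8/11 × 7/10 = 56/110 = 28/55.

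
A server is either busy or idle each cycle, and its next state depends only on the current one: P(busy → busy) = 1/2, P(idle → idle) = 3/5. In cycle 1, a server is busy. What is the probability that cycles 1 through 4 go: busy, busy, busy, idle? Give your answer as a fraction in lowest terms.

1/8

Cycle 1 is given. For each transition, use the conditional probability from the current state:
P(busy | busy) = 1/2; P(busy | busy) = 1/2; P(idle | busy) = 1/2.
P = 1/2 × 1/2 × 1/2 = 1/8.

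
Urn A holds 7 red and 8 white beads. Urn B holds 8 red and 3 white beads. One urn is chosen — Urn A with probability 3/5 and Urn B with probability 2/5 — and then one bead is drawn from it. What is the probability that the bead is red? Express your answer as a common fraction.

From Urn A: P(red) = 7/15.
From Urn B: P(red) = 8/11.
Total probability = (3/5)(7/15) + (2/5)(8/11) = 157/275.

157/275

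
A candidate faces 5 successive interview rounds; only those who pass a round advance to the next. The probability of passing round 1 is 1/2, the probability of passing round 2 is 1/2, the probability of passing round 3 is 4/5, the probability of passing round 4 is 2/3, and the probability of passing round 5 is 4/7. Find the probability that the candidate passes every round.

8/105

The events are sequential, so multiply the conditional probabilities:
P = 1/2 × 1/2 × 4/5 × 2/3 × 4/7 = 32/420 = 8/105.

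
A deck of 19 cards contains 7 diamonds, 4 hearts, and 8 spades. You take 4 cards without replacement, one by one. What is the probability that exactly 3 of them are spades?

One ordering (spades drawn first) has probability 8/19 × 7/18 × 6/17 × 11/16 = 3696/93024 = 77/1938.
There are C(4,3) = 4 such orderings, each equally likely, so P = 4 × 77/1938 = 154/969.

154/969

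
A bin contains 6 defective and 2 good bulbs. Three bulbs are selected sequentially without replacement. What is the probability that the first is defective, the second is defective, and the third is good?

5/28

Chain rule:
P = 6/8 × 5/7 × 2/6 = 60/336 = 5/28.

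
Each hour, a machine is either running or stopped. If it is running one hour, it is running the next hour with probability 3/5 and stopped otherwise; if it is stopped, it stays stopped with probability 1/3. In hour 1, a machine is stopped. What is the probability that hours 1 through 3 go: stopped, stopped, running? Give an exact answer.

2/9

Hour 1 is given. For each transition, use the conditional probability from the current state:
P(stopped | stopped) = 1/3; P(running | stopped) = 2/3.
P = 1/3 × 2/3 = 2/9.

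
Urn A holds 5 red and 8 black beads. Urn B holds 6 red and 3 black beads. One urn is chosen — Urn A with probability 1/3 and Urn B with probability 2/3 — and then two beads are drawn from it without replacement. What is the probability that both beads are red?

25/78

From Urn A: P(both red) = (5/13)(4/12) = 5/39.
From Urn B: P(both red) = (6/9)(5/8) = 5/12.
Total probability = (1/3)(5/39) + (2/3)(5/12) = 25/78.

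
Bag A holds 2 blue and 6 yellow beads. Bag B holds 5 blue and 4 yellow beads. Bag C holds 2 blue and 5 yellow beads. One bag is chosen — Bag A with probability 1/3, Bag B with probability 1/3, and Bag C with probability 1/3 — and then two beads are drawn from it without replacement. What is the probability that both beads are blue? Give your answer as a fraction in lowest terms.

From Bag A: P(both blue) = (2/8)(1/7) = 1/28.
From Bag B: P(both blue) = (5/9)(4/8) = 5/18.
From Bag C: P(both blue) = (2/7)(1/6) = 1/21.
Total probability = (1/3)(1/28) + (1/3)(5/18) + (1/3)(1/21) = 13/108.

13/108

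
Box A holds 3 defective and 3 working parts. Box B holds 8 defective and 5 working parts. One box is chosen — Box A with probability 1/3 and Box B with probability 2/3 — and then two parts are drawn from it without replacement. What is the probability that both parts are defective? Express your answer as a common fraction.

From Box A: P(both defective) = (3/6)(2/5) = 1/5.
From Box B: P(both defective) = (8/13)(7/12) = 14/39.
Total probability = (1/3)(1/5) + (2/3)(14/39) = 179/585.

179/585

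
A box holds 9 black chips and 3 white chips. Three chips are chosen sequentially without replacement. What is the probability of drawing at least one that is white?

34/55

P(no white) = 9/12 × 8/11 × 7/10 = 504/1320 = 21/55.
P(at least one) = 1 − 21/55 = 34/55.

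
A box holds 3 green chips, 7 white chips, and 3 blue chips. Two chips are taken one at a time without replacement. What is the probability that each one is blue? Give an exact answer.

P = 3/13 × 2/12 = 6/156 = 1/26.

1/26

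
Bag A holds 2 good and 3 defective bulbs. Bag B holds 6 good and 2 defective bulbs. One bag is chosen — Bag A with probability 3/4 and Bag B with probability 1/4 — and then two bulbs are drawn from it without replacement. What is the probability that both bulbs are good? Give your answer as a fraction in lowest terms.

117/560

From Bag A: P(both good) = (2/5)(1/4) = 1/10.
From Bag B: P(both good) = (6/8)(5/7) = 15/28.
Total probability = (3/4)(1/10) + (1/4)(15/28) = 117/560.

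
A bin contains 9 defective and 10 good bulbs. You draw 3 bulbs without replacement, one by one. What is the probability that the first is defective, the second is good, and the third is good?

Each draw changes the counts, so multiply the conditional probabilities along the sequence:
P = 9/19 × 10/18 × 9/17 = 810/5814 = 45/323.

45/323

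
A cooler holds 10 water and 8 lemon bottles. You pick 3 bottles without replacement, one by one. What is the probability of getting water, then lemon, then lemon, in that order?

Each draw changes the counts, so multiply the conditional probabilities along the sequence:
P = 10/18 × 8/17 × 7/16 = 560/4896 = 35/306.

35/306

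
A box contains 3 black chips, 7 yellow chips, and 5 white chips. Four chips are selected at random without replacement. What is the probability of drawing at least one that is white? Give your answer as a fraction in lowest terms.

P(no white) = 10/15 × 9/14 × 8/13 × 7/12 = 5040/32760 = 2/13.
P(at least one) = 1 − 2/13 = 11/13.

11/13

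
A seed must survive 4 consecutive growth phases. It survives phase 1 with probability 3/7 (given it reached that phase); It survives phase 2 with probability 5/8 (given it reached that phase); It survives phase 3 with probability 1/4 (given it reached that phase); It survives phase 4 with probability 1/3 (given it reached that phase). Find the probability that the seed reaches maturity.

The events are sequential, so multiply the conditional probabilities:
P = 3/7 × 5/8 × 1/4 × 1/3 = 15/672 = 5/224.

5/224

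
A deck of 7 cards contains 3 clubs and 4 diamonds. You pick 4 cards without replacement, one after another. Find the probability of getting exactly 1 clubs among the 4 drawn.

One ordering (a club drawn first) has probability 3/7 × 4/6 × 3/5 × 2/4 = 72/840 = 3/35.
There are C(4,1) = 4 such orderings, each equally likely, so P = 4 × 3/35 = 12/35.

12/35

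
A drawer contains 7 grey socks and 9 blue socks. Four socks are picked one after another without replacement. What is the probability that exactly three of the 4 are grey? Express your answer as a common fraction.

One ordering (grey drawn first) has probability 7/16 × 6/15 × 5/14 × 9/13 = 1890/43680 = 9/208.
There are C(4,3) = 4 such orderings, each equally likely, so P = 4 × 9/208 = 9/52.

9/52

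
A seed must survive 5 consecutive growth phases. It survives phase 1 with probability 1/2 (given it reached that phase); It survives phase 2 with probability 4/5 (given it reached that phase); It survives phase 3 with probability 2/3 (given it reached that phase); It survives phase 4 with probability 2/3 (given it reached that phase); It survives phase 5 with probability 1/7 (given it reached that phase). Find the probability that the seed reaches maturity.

8/315

The events are sequential, so multiply the conditional probabilities:
P = 1/2 × 4/5 × 2/3 × 2/3 × 1/7 = 16/630 = 8/315.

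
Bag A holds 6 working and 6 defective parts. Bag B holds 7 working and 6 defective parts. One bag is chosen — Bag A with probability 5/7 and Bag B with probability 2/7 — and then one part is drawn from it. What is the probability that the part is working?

93/182

From Bag A: P(working) = 6/12.
From Bag B: P(working) = 7/13.
Total probability = (5/7)(6/12) + (2/7)(7/13) = 93/182.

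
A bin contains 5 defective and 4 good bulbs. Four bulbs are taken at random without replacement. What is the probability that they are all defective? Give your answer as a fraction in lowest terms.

5/126

P(all defective) = 5/9 × 4/8 × 3/7 × 2/6 = 120/3024 = 5/126.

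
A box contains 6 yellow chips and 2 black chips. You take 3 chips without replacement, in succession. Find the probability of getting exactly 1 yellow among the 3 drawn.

3/28

One ordering (yellow drawn first) has probability 6/8 × 2/7 × 1/6 = 12/336 = 1/28.
There are C(3,1) = 3 such orderings, each equally likely, so P = 3 × 1/28 = 3/28.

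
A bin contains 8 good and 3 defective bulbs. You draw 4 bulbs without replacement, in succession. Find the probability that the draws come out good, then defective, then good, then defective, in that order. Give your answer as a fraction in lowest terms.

7/165

Chain rule:
P = 8/11 × 3/10 × 7/9 × 2/8 = 336/7920 = 7/165.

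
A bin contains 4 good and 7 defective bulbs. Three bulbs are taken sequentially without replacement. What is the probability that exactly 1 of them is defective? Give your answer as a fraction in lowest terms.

One ordering (defective drawn first) has probability 7/11 × 4/10 × 3/9 = 84/990 = 14/165.
There are C(3,1) = 3 such orderings, each equally likely, so P = 3 × 14/165 = 14/55.

14/55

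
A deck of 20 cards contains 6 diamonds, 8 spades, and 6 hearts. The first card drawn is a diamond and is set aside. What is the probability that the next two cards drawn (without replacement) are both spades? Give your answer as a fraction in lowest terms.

With the first card removed, 8 spades remain out of 19.
P = 8/19 × 7/18 = 56/342 = 28/171.

28/171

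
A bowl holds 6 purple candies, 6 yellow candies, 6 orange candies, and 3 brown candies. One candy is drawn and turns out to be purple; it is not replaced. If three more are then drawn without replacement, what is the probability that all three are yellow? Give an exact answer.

With the first candy removed, 6 yellow remain out of 20.
P = 6/20 × 5/19 × 4/18 = 120/6840 = 1/57.

1/57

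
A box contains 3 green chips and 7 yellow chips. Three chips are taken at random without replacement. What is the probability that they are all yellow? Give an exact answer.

P(every draw is yellow) = 7/10 × 6/9 × 5/8 = 210/720 = 7/24.

7/24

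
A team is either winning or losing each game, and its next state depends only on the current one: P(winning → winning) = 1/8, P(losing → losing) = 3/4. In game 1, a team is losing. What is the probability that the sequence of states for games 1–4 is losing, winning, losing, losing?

Game 1 is given. For each transition, use the conditional probability from the current state:
P(winning | losing) = 1/4; P(losing | winning) = 7/8; P(losing | losing) = 3/4.
P = 1/4 × 7/8 × 3/4 = 21/128.

21/128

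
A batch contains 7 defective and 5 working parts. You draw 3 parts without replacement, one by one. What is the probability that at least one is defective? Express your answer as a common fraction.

21/22

P(no defective) = 5/12 × 4/11 × 3/10 = 60/1320 = 1/22.
P(at least one) = 1 − 1/22 = 21/22.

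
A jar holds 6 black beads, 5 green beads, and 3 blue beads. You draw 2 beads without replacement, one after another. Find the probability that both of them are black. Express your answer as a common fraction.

P(every draw is black) = 6/14 × 5/13 = 30/182 = 15/91.

15/91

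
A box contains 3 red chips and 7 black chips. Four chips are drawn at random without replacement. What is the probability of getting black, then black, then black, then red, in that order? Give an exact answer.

Chain rule:
P = 7/10 × 6/9 × 5/8 × 3/7 = 630/5040 = 1/8.

1/8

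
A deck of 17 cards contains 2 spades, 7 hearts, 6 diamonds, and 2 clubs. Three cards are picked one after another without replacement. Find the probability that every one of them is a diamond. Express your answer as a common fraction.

1/34

P(every draw is a diamond) = 6/17 × 5/16 × 4/15 = 120/4080 = 1/34.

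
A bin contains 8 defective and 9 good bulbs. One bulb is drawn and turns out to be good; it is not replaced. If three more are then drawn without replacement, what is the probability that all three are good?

1/10

With the first bulb removed, 8 good remain out of 16.
P = 8/16 × 7/15 × 6/14 = 336/3360 = 1/10.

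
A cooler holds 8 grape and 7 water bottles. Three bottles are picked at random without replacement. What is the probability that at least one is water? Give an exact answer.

57/65

P(no water) = 8/15 × 7/14 × 6/13 = 336/2730 = 8/65.
P(at least one) = 1 − 8/65 = 57/65.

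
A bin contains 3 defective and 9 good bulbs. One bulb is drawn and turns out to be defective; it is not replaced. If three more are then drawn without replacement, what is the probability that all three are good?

With the first bulb removed, 9 good remain out of 11.
P = 9/11 × 8/10 × 7/9 = 504/990 = 28/55.

28/55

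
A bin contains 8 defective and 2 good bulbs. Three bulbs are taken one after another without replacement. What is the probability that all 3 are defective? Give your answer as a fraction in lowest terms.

7/15

P(every draw is defective) = 8/10 × 7/9 × 6/8 = 336/720 = 7/15.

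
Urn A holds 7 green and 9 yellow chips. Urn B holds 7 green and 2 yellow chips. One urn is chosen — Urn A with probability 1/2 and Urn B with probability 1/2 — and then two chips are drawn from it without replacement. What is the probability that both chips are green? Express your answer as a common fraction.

From Urn A: P(both green) = (7/16)(6/15) = 7/40.
From Urn B: P(both green) = (7/9)(6/8) = 7/12.
Total probability = (1/2)(7/40) + (1/2)(7/12) = 91/240.

91/240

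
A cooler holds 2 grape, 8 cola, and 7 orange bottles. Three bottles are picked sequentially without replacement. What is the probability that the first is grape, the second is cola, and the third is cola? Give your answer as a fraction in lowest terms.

Multiply the probability of each draw given the previous ones:
P = 2/17 × 8/16 × 7/15 = 112/4080 = 7/255.

7/255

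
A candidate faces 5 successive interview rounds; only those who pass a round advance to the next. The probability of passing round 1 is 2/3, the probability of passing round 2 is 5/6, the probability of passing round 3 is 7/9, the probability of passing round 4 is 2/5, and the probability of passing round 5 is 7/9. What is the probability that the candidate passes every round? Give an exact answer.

Multiplying along the chain,
P = 2/3 × 5/6 × 7/9 × 2/5 × 7/9 = 980/7290 = 98/729.

98/729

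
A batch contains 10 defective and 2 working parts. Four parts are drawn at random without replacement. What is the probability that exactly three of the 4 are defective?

One ordering (defective drawn first) has probability 10/12 × 9/11 × 8/10 × 2/9 = 1440/11880 = 4/33.
There are C(4,3) = 4 such orderings, each equally likely, so P = 4 × 4/33 = 16/33.

16/33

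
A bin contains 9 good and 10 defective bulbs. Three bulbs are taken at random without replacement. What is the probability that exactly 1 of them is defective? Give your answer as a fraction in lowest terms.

One ordering (defective drawn first) has probability 10/19 × 9/18 × 8/17 = 720/5814 = 40/323.
There are C(3,1) = 3 such orderings, each equally likely, so P = 3 × 40/323 = 120/323.

120/323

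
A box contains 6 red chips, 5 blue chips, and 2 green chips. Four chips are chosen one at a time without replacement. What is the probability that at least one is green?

7/13

P(no green) = 11/13 × 10/12 × 9/11 × 8/10 = 7920/17160 = 6/13.
P(at least one) = 1 − 6/13 = 7/13.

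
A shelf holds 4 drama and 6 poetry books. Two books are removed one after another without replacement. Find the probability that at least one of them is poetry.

13/15

P(no poetry) = 4/10 × 3/9 = 12/90 = 2/15.
P(at least one) = 1 − 2/15 = 13/15.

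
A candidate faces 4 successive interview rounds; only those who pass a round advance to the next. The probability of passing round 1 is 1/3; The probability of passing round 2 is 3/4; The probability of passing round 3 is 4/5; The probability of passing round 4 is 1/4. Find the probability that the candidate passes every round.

1/20

Each stage is reached only if all earlier stages succeed, so
P = 1/3 × 3/4 × 4/5 × 1/4 = 12/240 = 1/20.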